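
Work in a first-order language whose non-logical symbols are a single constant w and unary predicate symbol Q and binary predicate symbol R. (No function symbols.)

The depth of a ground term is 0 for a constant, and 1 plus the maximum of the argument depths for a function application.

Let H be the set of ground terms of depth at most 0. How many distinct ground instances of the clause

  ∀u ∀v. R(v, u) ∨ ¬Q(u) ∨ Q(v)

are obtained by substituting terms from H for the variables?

Ground terms of depth ≤ 0:
  With no function symbols every ground term is a constant, so there is exactly 1 ground term at every depth bound.
  N_0 = 1
  Explicitly: w.
So there is exactly 1 ground term available for substitution.
Each of u, v ranges independently over the available ground terms, and distinct assignments produce distinct instances.
Number of ground instances = 1^2 = 1.

1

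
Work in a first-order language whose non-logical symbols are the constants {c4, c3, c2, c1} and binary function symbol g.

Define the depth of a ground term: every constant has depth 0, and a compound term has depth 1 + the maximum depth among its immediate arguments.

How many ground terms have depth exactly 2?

384

Count level by level. With function symbols g/2, the terms of depth ≤ k are the 4 constants together with each function applied to depth-≤(k−1) tuples, so N_k = 4 + N_{k-1}^2.
N_0 = 4
N_1 = 4 + 4^2 = 20
N_2 = 4 + 20^2 = 404
Terms of depth exactly 2: N_2 − N_1 = 404 − 20 = 384.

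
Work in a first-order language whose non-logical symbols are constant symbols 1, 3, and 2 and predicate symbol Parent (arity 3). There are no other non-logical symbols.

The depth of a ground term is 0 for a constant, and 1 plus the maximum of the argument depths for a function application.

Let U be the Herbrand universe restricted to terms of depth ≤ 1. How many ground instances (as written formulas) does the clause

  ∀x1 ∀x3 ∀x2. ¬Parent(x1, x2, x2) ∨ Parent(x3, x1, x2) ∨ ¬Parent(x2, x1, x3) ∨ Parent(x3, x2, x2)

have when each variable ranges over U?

27

Ground terms of depth ≤ 1:
  With no function symbols every ground term is a constant, so there are exactly 3 ground terms at every depth bound.
  N_0 = 3
  N_1 = 3
So there are 3 ground terms available for substitution.
There are 3 variables to instantiate (x1, x3, x2), each occurring in at least one literal, so different choices give different ground instances.
Number of ground instances = 3^3 = 27.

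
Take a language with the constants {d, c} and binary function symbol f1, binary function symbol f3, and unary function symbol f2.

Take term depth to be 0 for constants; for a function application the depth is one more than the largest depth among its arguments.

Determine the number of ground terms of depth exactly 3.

If N_k denotes the number of depth-≤k ground terms, the 2 constants give N_0 = 2, and each function symbol of arity r contributes N_{k-1}^r new terms at level k: N_k = 2 + N_{k-1}^2 + N_{k-1}^2 + N_{k-1}.
N_0 = 2
N_1 = 2 + 2^2 + 2^2 + 2 = 12
N_2 = 2 + 12^2 + 12^2 + 12 = 302
N_3 = 2 + 302^2 + 302^2 + 302 = 182712
Terms of depth exactly 3: N_3 − N_2 = 182712 − 302 = 182410.

182410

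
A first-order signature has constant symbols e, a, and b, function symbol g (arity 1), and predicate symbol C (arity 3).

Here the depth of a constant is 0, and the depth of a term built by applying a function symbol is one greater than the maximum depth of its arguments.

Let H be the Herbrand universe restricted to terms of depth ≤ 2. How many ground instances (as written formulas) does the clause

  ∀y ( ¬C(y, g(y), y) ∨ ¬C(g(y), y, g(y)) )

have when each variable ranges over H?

Ground terms of depth ≤ 2:
  Let N_k count ground terms of depth at most k. Each non-constant term of depth ≤ k is some function symbol applied to depth-≤(k−1) arguments, giving N_k = 3 + N_{k-1}.
  N_0 = 3
  N_1 = 3 + 3 = 6
  N_2 = 3 + 6 = 9
So there are 9 ground terms available for substitution.
The clause has 1 distinct variable (y), which appears in the body. In the free term algebra distinct substitutions yield syntactically distinct ground instances.
Number of ground instances = 9.

9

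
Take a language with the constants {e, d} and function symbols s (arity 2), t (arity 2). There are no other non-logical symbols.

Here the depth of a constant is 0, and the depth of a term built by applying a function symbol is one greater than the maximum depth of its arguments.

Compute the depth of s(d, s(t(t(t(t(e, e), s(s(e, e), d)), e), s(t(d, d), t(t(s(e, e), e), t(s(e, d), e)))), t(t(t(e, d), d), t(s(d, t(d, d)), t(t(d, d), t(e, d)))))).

7

depth(t(e, e)) = 1 + max(0, 0) = 1
depth(s(e, e)) = 1 + max(0, 0) = 1
depth(s(s(e, e), d)) = 1 + max(1, 0) = 2
depth(t(t(e, e), s(s(e, e), d))) = 1 + max(1, 2) = 3
depth(t(t(t(e, e), s(s(e, e), d)), e)) = 1 + max(3, 0) = 4
depth(t(d, d)) = 1 + max(0, 0) = 1
depth(t(s(e, e), e)) = 1 + max(1, 0) = 2
depth(s(e, d)) = 1 + max(0, 0) = 1
depth(t(s(e, d), e)) = 1 + max(1, 0) = 2
depth(t(t(s(e, e), e), t(s(e, d), e))) = 1 + max(2, 2) = 3
depth(s(t(d, d), t(t(s(e, e), e), t(s(e, d), e)))) = 1 + max(1, 3) = 4
depth(t(t(t(t(e, e), s(s(e, e), d)), e), s(t(d, d), t(t(s(e, e), e), t(s(e, d), e))))) = 1 + max(4, 4) = 5
depth(t(e, d)) = 1 + max(0, 0) = 1
depth(t(t(e, d), d)) = 1 + max(1, 0) = 2
depth(s(d, t(d, d))) = 1 + max(0, 1) = 2
depth(t(t(d, d), t(e, d))) = 1 + max(1, 1) = 2
depth(t(s(d, t(d, d)), t(t(d, d), t(e, d)))) = 1 + max(2, 2) = 3
depth(t(t(t(e, d), d), t(s(d, t(d, d)), t(t(d, d), t(e, d))))) = 1 + max(2, 3) = 4
depth(s(t(t(t(t(e, e), s(s(e, e), d)), e), s(t(d, d), t(t(s(e, e), e), t(s(e, d), e)))), t(t(t(e, d), d), t(s(d, t(d, d)), t(t(d, d), t(e, d)))))) = 1 + max(5, 4) = 6
depth(s(d, s(t(t(t(t(e, e), s(s(e, e), d)), e), s(t(d, d), t(t(s(e, e), e), t(s(e, d), e)))), t(t(t(e, d), d), t(s(d, t(d, d)), t(t(d, d), t(e, d))))))) = 1 + max(0, 6) = 7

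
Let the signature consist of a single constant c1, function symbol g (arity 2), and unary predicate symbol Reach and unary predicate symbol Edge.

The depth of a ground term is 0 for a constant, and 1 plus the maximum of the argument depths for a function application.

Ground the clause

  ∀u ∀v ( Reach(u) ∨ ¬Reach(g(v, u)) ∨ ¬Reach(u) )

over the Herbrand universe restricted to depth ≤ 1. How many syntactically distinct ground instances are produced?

4

Ground terms of depth ≤ 1:
  Let N_k count ground terms of depth at most k. Each non-constant term of depth ≤ k is some function symbol applied to depth-≤(k−1) arguments, giving N_k = 1 + N_{k-1}^2.
  N_0 = 1
  N_1 = 1 + 1^2 = 2
  Explicitly: c1, g(c1, c1).
So there are 2 ground terms available for substitution.
There are 2 variables to instantiate (u, v), each occurring in at least one literal, so different choices give different ground instances.
Number of ground instances = 2^2 = 4.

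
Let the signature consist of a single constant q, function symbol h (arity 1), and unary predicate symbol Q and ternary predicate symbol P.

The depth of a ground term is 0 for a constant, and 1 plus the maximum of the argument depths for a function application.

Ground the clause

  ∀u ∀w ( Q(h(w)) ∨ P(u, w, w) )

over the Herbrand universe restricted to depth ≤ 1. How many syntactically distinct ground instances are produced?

4

Ground terms of depth ≤ 1:
  Count level by level. With function symbols h/1, the terms of depth ≤ k are the 1 constant together with each function applied to depth-≤(k−1) tuples, so N_k = 1 + N_{k-1}.
  N_0 = 1
  N_1 = 1 + 1 = 2
So there are 2 ground terms available for substitution.
The body mentions every one of the 2 quantified variables; since ground terms form a free algebra, no two substitutions collapse to the same formula.
Number of ground instances = 2^2 = 4.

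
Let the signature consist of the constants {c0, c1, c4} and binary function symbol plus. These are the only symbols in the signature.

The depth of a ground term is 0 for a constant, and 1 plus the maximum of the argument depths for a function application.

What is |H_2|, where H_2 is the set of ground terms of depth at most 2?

If N_k denotes the number of depth-≤k ground terms, the 3 constants give N_0 = 3, and each function symbol of arity r contributes N_{k-1}^r new terms at level k: N_k = 3 + N_{k-1}^2.
N_0 = 3
N_1 = 3 + 3^2 = 12
N_2 = 3 + 12^2 = 147

147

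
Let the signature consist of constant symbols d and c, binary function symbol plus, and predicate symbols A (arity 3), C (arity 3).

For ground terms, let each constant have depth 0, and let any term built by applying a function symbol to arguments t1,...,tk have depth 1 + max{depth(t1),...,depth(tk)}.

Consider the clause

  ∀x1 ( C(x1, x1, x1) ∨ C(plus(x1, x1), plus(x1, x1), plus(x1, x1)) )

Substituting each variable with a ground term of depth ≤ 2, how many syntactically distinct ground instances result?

Ground terms of depth ≤ 2:
  Count level by level. With function symbols plus/2, the terms of depth ≤ k are the 2 constants together with each function applied to depth-≤(k−1) tuples, so N_k = 2 + N_{k-1}^2.
  N_0 = 2
  N_1 = 2 + 2^2 = 6
  N_2 = 2 + 6^2 = 38
So there are 38 ground terms available for substitution.
There is 1 variable to instantiate (x1),  occurring in at least one literal, so different choices give different ground instances.
Number of ground instances = 38.

38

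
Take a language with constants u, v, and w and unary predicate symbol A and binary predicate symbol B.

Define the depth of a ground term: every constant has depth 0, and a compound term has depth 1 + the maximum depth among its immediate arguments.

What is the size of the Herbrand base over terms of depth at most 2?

First count ground terms of depth ≤ 2.
With no function symbols every ground term is a constant, so there are exactly 3 ground terms at every depth bound.
N_0 = 3
N_1 = 3
N_2 = 3
Explicitly: u, v, w.
So |H| = 3.
A ground atom is a predicate applied to a tuple of terms from H, so the count is the sum over predicates of |H|^arity:
  A: 3;  B: 3^2 = 9
Total ground atoms: 3 + 9 = 12.

12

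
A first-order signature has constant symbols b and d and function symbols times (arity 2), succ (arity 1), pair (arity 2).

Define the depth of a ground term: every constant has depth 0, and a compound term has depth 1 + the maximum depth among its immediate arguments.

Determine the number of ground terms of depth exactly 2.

If N_k denotes the number of depth-≤k ground terms, the 2 constants give N_0 = 2, and each function symbol of arity r contributes N_{k-1}^r new terms at level k: N_k = 2 + N_{k-1}^2 + N_{k-1} + N_{k-1}^2.
N_0 = 2
N_1 = 2 + 2^2 + 2 + 2^2 = 12
N_2 = 2 + 12^2 + 12 + 12^2 = 302
Terms of depth exactly 2: N_2 − N_1 = 302 − 12 = 290.

290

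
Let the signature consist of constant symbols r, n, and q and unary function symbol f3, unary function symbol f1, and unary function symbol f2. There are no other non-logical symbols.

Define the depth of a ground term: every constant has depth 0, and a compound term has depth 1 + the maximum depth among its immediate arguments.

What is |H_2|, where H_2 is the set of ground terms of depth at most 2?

Count level by level. With function symbols f3/1, f1/1, f2/1, the terms of depth ≤ k are the 3 constants together with each function applied to depth-≤(k−1) tuples, so N_k = 3 + N_{k-1} + N_{k-1} + N_{k-1}.
N_0 = 3
N_1 = 3 + 3 + 3 + 3 = 12
N_2 = 3 + 12 + 12 + 12 = 39

39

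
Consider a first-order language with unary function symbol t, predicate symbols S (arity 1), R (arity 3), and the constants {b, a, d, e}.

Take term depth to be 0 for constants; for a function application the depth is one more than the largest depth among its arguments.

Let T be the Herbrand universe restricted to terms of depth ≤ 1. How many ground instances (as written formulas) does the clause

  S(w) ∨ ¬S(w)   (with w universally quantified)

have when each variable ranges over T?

Ground terms of depth ≤ 1:
  Write N_k for the number of ground terms of depth ≤ k. A term of depth ≤ k is either a constant or a function symbol applied to arguments of depth ≤ k−1, so N_k = 4 + N_{k-1}.
  N_0 = 4
  N_1 = 4 + 4 = 8
So there are 8 ground terms available for substitution.
The clause has 1 distinct variable (w), which appears in the body. In the free term algebra distinct substitutions yield syntactically distinct ground instances.
Number of ground instances = 8.

8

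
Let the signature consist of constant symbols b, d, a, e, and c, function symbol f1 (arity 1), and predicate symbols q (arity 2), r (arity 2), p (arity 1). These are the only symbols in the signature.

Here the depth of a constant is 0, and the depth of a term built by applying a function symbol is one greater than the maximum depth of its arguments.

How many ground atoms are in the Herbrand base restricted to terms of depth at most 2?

First count ground terms of depth ≤ 2.
Count level by level. With function symbols f1/1, the terms of depth ≤ k are the 5 constants together with each function applied to depth-≤(k−1) tuples, so N_k = 5 + N_{k-1}.
N_0 = 5
N_1 = 5 + 5 = 10
N_2 = 5 + 10 = 15
So |H| = 15.
For each predicate symbol, the number of ground atoms is |H| raised to its arity; summing:
  q: 15^2 = 225;  r: 15^2 = 225;  p: 15
Total ground atoms: 225 + 225 + 15 = 465.

465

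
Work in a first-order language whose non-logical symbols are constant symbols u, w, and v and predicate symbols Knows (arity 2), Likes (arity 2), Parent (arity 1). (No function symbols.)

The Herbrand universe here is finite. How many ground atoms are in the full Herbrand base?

21

With no function symbols, the Herbrand universe is just the 3 constants.
Ground atoms per predicate: Knows: 3^2 = 9, Likes: 3^2 = 9, Parent: 3.
Herbrand base size = 9 + 9 + 3 = 21.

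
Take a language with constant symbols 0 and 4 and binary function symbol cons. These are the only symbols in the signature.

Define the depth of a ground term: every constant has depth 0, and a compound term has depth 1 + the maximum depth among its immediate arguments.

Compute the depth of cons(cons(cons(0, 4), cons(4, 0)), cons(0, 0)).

3

depth(cons(0, 4)) = 1 + max(0, 0) = 1
depth(cons(4, 0)) = 1 + max(0, 0) = 1
depth(cons(cons(0, 4), cons(4, 0))) = 1 + max(1, 1) = 2
depth(cons(0, 0)) = 1 + max(0, 0) = 1
depth(cons(cons(cons(0, 4), cons(4, 0)), cons(0, 0))) = 1 + max(2, 1) = 3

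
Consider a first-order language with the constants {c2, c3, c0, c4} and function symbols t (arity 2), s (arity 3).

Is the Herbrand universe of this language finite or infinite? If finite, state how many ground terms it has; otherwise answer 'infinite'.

infinite

The signature has at least one function symbol (t, arity 2) and at least one constant (c2).
Iterating t gives infinitely many distinct ground terms: c2, t(c2, c2), t(t(c2, c2), t(c2, c2)), ...
So the Herbrand universe is infinite.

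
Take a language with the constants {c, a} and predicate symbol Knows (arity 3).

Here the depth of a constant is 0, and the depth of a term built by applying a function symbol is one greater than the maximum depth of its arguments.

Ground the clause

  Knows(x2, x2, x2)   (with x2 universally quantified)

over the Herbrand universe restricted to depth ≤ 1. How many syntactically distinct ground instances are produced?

Ground terms of depth ≤ 1:
  With no function symbols every ground term is a constant, so there are exactly 2 ground terms at every depth bound.
  N_0 = 2
  N_1 = 2
So there are 2 ground terms available for substitution.
The body mentions the single quantified variable x2; since ground terms form a free algebra, no two substitutions collapse to the same formula.
Number of ground instances = 2.

2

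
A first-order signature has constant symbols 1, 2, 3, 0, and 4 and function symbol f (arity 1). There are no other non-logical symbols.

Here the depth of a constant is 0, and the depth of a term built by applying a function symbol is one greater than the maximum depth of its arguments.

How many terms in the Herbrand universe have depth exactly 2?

Let N_k count ground terms of depth at most k. Each non-constant term of depth ≤ k is some function symbol applied to depth-≤(k−1) arguments, giving N_k = 5 + N_{k-1}.
N_0 = 5
N_1 = 5 + 5 = 10
N_2 = 5 + 10 = 15
Terms of depth exactly 2: N_2 − N_1 = 15 − 10 = 5.

5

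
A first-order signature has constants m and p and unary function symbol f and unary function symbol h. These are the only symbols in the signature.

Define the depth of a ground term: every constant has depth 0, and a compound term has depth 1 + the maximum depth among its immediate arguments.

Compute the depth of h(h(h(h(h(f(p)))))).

6

depth(f(p)) = 1 + depth(p) = 1 + 0 = 1
depth(h(f(p))) = 1 + depth(f(p)) = 1 + 1 = 2
depth(h(h(f(p)))) = 1 + depth(h(f(p))) = 1 + 2 = 3
depth(h(h(h(f(p))))) = 1 + depth(h(h(f(p)))) = 1 + 3 = 4
depth(h(h(h(h(f(p)))))) = 1 + depth(h(h(h(f(p))))) = 1 + 4 = 5
depth(h(h(h(h(h(f(p))))))) = 1 + depth(h(h(h(h(f(p)))))) = 1 + 5 = 6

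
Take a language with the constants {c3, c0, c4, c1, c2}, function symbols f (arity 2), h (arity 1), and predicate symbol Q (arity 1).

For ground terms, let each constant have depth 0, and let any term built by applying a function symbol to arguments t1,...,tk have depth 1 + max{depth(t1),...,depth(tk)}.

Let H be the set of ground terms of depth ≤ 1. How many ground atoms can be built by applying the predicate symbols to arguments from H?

First count ground terms of depth ≤ 1.
Let N_k count ground terms of depth at most k. Each non-constant term of depth ≤ k is some function symbol applied to depth-≤(k−1) arguments, giving N_k = 5 + N_{k-1}^2 + N_{k-1}.
N_0 = 5
N_1 = 5 + 5^2 + 5 = 35
So |H| = 35.
For each predicate symbol, the number of ground atoms is |H| raised to its arity; summing:
  Q: 35
Total ground atoms: 35.

35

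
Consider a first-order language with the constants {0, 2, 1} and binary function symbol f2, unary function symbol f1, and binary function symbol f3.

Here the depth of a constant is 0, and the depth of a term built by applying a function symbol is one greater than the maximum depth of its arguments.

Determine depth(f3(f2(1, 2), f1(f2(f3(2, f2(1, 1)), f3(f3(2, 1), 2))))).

5

depth(f2(1, 2)) = 1 + max(0, 0) = 1
depth(f2(1, 1)) = 1 + max(0, 0) = 1
depth(f3(2, f2(1, 1))) = 1 + max(0, 1) = 2
depth(f3(2, 1)) = 1 + max(0, 0) = 1
depth(f3(f3(2, 1), 2)) = 1 + max(1, 0) = 2
depth(f2(f3(2, f2(1, 1)), f3(f3(2, 1), 2))) = 1 + max(2, 2) = 3
depth(f1(f2(f3(2, f2(1, 1)), f3(f3(2, 1), 2)))) = 1 + depth(f2(f3(2, f2(1, 1)), f3(f3(2, 1), 2))) = 1 + 3 = 4
depth(f3(f2(1, 2), f1(f2(f3(2, f2(1, 1)), f3(f3(2, 1), 2))))) = 1 + max(1, 4) = 5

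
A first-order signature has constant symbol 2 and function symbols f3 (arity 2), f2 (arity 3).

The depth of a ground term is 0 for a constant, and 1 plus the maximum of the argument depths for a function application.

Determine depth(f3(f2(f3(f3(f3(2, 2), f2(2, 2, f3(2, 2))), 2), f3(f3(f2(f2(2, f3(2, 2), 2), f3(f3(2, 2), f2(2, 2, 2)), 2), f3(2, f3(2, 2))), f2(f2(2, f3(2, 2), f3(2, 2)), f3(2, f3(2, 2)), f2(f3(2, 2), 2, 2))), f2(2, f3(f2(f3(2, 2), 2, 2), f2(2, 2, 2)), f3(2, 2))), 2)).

depth(f3(2, 2)) = 1 + max(0, 0) = 1
depth(f2(2, 2, f3(2, 2))) = 1 + max(0, 0, 1) = 2
depth(f3(f3(2, 2), f2(2, 2, f3(2, 2)))) = 1 + max(1, 2) = 3
depth(f3(f3(f3(2, 2), f2(2, 2, f3(2, 2))), 2)) = 1 + max(3, 0) = 4
depth(f2(2, f3(2, 2), 2)) = 1 + max(0, 1, 0) = 2
depth(f2(2, 2, 2)) = 1 + max(0, 0, 0) = 1
depth(f3(f3(2, 2), f2(2, 2, 2))) = 1 + max(1, 1) = 2
depth(f2(f2(2, f3(2, 2), 2), f3(f3(2, 2), f2(2, 2, 2)), 2)) = 1 + max(2, 2, 0) = 3
depth(f3(2, f3(2, 2))) = 1 + max(0, 1) = 2
depth(f3(f2(f2(2, f3(2, 2), 2), f3(f3(2, 2), f2(2, 2, 2)), 2), f3(2, f3(2, 2)))) = 1 + max(3, 2) = 4
depth(f2(2, f3(2, 2), f3(2, 2))) = 1 + max(0, 1, 1) = 2
depth(f2(f3(2, 2), 2, 2)) = 1 + max(1, 0, 0) = 2
depth(f2(f2(2, f3(2, 2), f3(2, 2)), f3(2, f3(2, 2)), f2(f3(2, 2), 2, 2))) = 1 + max(2, 2, 2) = 3
depth(f3(f3(f2(f2(2, f3(2, 2), 2), f3(f3(2, 2), f2(2, 2, 2)), 2), f3(2, f3(2, 2))), f2(f2(2, f3(2, 2), f3(2, 2)), f3(2, f3(2, 2)), f2(f3(2, 2), 2, 2)))) = 1 + max(4, 3) = 5
depth(f3(f2(f3(2, 2), 2, 2), f2(2, 2, 2))) = 1 + max(2, 1) = 3
depth(f2(2, f3(f2(f3(2, 2), 2, 2), f2(2, 2, 2)), f3(2, 2))) = 1 + max(0, 3, 1) = 4
depth(f2(f3(f3(f3(2, 2), f2(2, 2, f3(2, 2))), 2), f3(f3(f2(f2(2, f3(2, 2), 2), f3(f3(2, 2), f2(2, 2, 2)), 2), f3(2, f3(2, 2))), f2(f2(2, f3(2, 2), f3(2, 2)), f3(2, f3(2, 2)), f2(f3(2, 2), 2, 2))), f2(2, f3(f2(f3(2, 2), 2, 2), f2(2, 2, 2)), f3(2, 2)))) = 1 + max(4, 5, 4) = 6
depth(f3(f2(f3(f3(f3(2, 2), f2(2, 2, f3(2, 2))), 2), f3(f3(f2(f2(2, f3(2, 2), 2), f3(f3(2, 2), f2(2, 2, 2)), 2), f3(2, f3(2, 2))), f2(f2(2, f3(2, 2), f3(2, 2)), f3(2, f3(2, 2)), f2(f3(2, 2), 2, 2))), f2(2, f3(f2(f3(2, 2), 2, 2), f2(2, 2, 2)), f3(2, 2))), 2)) = 1 + max(6, 0) = 7

7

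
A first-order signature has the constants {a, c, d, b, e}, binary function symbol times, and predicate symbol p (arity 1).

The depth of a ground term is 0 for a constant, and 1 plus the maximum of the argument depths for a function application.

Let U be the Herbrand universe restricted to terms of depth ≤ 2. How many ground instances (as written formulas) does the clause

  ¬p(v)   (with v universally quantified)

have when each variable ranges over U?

Ground terms of depth ≤ 2:
  Write N_k for the number of ground terms of depth ≤ k. A term of depth ≤ k is either a constant or a function symbol applied to arguments of depth ≤ k−1, so N_k = 5 + N_{k-1}^2.
  N_0 = 5
  N_1 = 5 + 5^2 = 30
  N_2 = 5 + 30^2 = 905
So there are 905 ground terms available for substitution.
The variable v ranges independently over the available ground terms, and distinct assignments produce distinct instances.
Number of ground instances = 905.

905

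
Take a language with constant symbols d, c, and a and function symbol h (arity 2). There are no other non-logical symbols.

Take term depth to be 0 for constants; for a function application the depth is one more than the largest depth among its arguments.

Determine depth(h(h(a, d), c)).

depth(h(a, d)) = 1 + max(0, 0) = 1
depth(h(h(a, d), c)) = 1 + max(1, 0) = 2

2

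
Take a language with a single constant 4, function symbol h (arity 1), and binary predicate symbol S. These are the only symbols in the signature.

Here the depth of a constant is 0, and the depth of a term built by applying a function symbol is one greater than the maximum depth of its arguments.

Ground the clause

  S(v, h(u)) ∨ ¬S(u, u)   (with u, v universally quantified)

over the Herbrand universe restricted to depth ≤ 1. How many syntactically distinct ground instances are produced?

4

Ground terms of depth ≤ 1:
  Let N_k count ground terms of depth at most k. Each non-constant term of depth ≤ k is some function symbol applied to depth-≤(k−1) arguments, giving N_k = 1 + N_{k-1}.
  N_0 = 1
  N_1 = 1 + 1 = 2
So there are 2 ground terms available for substitution.
There are 2 variables to instantiate (u, v), each occurring in at least one literal, so different choices give different ground instances.
Number of ground instances = 2^2 = 4.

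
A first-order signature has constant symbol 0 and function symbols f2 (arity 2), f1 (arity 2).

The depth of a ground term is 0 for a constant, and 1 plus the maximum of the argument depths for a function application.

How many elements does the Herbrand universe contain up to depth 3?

Count level by level. With function symbols f2/2, f1/2, the terms of depth ≤ k are the 1 constant together with each function applied to depth-≤(k−1) tuples, so N_k = 1 + N_{k-1}^2 + N_{k-1}^2.
N_0 = 1
N_1 = 1 + 1^2 + 1^2 = 3
N_2 = 1 + 3^2 + 3^2 = 19
N_3 = 1 + 19^2 + 19^2 = 723

723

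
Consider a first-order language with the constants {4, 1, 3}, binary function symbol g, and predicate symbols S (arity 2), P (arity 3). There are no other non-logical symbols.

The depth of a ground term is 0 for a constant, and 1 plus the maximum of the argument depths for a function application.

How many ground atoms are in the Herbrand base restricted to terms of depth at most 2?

3198132

First count ground terms of depth ≤ 2.
Write N_k for the number of ground terms of depth ≤ k. A term of depth ≤ k is either a constant or a function symbol applied to arguments of depth ≤ k−1, so N_k = 3 + N_{k-1}^2.
N_0 = 3
N_1 = 3 + 3^2 = 12
N_2 = 3 + 12^2 = 147
So |H| = 147.
Ground atoms are formed by filling each argument slot of a predicate with a term from H, so an r-ary predicate gives |H|^r atoms:
  S: 147^2 = 21609;  P: 147^3 = 3176523
Total ground atoms: 21609 + 3176523 = 3198132.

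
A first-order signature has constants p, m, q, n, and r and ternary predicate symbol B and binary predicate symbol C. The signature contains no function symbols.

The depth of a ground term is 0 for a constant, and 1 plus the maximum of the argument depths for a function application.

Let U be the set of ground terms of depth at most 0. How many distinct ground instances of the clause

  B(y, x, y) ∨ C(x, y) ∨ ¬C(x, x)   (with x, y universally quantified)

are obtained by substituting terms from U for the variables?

Ground terms of depth ≤ 0:
  With no function symbols every ground term is a constant, so there are exactly 5 ground terms at every depth bound.
  N_0 = 5
  Explicitly: p, m, q, n, r.
So there are 5 ground terms available for substitution.
Each of x, y ranges independently over the available ground terms, and distinct assignments produce distinct instances.
Number of ground instances = 5^2 = 25.

25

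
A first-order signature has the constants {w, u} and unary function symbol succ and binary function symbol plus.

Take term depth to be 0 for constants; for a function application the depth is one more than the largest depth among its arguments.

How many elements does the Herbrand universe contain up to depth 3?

5552

Let N_k = |{terms of depth ≤ k}|. Then N_0 = 2 and N_k = 2 + N_{k-1} + N_{k-1}^2 for k ≥ 1 (one summand per function symbol, arity giving the exponent).
N_0 = 2
N_1 = 2 + 2 + 2^2 = 8
N_2 = 2 + 8 + 8^2 = 74
N_3 = 2 + 74 + 74^2 = 5552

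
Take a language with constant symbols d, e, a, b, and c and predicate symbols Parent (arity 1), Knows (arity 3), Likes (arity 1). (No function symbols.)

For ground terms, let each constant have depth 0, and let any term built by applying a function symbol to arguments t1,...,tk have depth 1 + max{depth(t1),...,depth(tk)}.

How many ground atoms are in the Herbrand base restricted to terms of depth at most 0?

First count ground terms of depth ≤ 0.
With no function symbols every ground term is a constant, so there are exactly 5 ground terms at every depth bound.
N_0 = 5
Explicitly: d, e, a, b, c.
So |H| = 5.
Each predicate of arity r yields |H|^r ground atoms (one per choice of an r-tuple from H):
  Parent: 5;  Knows: 5^3 = 125;  Likes: 5
Total ground atoms: 5 + 125 + 5 = 135.

135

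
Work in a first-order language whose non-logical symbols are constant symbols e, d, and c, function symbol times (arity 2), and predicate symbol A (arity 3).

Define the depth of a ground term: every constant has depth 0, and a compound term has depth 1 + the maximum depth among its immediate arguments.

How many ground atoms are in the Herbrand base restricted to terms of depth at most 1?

1728

First count ground terms of depth ≤ 1.
Let N_k = |{terms of depth ≤ k}|. Then N_0 = 3 and N_k = 3 + N_{k-1}^2 for k ≥ 1 (one summand per function symbol, arity giving the exponent).
N_0 = 3
N_1 = 3 + 3^2 = 12
Explicitly: e, d, c, times(e, e), times(e, d), times(e, c), times(d, e), times(d, d), times(d, c), times(c, e), times(c, d), times(c, c).
So |H| = 12.
Each predicate of arity r yields |H|^r ground atoms (one per choice of an r-tuple from H):
  A: 12^3 = 1728
Total ground atoms: 1728.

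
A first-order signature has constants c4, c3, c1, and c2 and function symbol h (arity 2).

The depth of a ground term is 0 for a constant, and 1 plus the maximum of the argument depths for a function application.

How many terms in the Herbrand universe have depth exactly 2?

384

Count level by level. With function symbols h/2, the terms of depth ≤ k are the 4 constants together with each function applied to depth-≤(k−1) tuples, so N_k = 4 + N_{k-1}^2.
N_0 = 4
N_1 = 4 + 4^2 = 20
N_2 = 4 + 20^2 = 404
Terms of depth exactly 2: N_2 − N_1 = 404 − 20 = 384.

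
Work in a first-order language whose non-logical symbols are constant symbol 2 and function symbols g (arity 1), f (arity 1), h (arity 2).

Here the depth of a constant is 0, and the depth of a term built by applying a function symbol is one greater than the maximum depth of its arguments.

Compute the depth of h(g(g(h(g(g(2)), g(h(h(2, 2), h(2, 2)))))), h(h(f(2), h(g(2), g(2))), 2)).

7

depth(g(2)) = 1 + depth(2) = 1 + 0 = 1
depth(g(g(2))) = 1 + depth(g(2)) = 1 + 1 = 2
depth(h(2, 2)) = 1 + max(0, 0) = 1
depth(h(h(2, 2), h(2, 2))) = 1 + max(1, 1) = 2
depth(g(h(h(2, 2), h(2, 2)))) = 1 + depth(h(h(2, 2), h(2, 2))) = 1 + 2 = 3
depth(h(g(g(2)), g(h(h(2, 2), h(2, 2))))) = 1 + max(2, 3) = 4
depth(g(h(g(g(2)), g(h(h(2, 2), h(2, 2)))))) = 1 + depth(h(g(g(2)), g(h(h(2, 2), h(2, 2))))) = 1 + 4 = 5
depth(g(g(h(g(g(2)), g(h(h(2, 2), h(2, 2))))))) = 1 + depth(g(h(g(g(2)), g(h(h(2, 2), h(2, 2)))))) = 1 + 5 = 6
depth(f(2)) = 1 + depth(2) = 1 + 0 = 1
depth(h(g(2), g(2))) = 1 + max(1, 1) = 2
depth(h(f(2), h(g(2), g(2)))) = 1 + max(1, 2) = 3
depth(h(h(f(2), h(g(2), g(2))), 2)) = 1 + max(3, 0) = 4
depth(h(g(g(h(g(g(2)), g(h(h(2, 2), h(2, 2)))))), h(h(f(2), h(g(2), g(2))), 2))) = 1 + max(6, 4) = 7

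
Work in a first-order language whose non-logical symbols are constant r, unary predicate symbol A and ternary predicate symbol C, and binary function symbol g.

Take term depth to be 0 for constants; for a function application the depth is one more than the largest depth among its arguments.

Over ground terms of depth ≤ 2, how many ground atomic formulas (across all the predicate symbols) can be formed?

130

First count ground terms of depth ≤ 2.
Write N_k for the number of ground terms of depth ≤ k. A term of depth ≤ k is either a constant or a function symbol applied to arguments of depth ≤ k−1, so N_k = 1 + N_{k-1}^2.
N_0 = 1
N_1 = 1 + 1^2 = 2
N_2 = 1 + 2^2 = 5
Explicitly: r, g(r, r), g(r, g(r, r)), g(g(r, r), r), g(g(r, r), g(r, r)).
So |H| = 5.
Ground atoms are formed by filling each argument slot of a predicate with a term from H, so an r-ary predicate gives |H|^r atoms:
  A: 5;  C: 5^3 = 125
Total ground atoms: 5 + 125 = 130.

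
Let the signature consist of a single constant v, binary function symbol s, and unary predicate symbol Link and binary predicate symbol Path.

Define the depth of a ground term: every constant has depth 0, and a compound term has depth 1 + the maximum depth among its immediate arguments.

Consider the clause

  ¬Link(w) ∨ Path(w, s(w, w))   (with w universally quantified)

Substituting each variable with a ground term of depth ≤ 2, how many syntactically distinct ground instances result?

5

Ground terms of depth ≤ 2:
  Let N_k count ground terms of depth at most k. Each non-constant term of depth ≤ k is some function symbol applied to depth-≤(k−1) arguments, giving N_k = 1 + N_{k-1}^2.
  N_0 = 1
  N_1 = 1 + 1^2 = 2
  N_2 = 1 + 2^2 = 5
So there are 5 ground terms available for substitution.
The clause has 1 distinct variable (w), which appears in the body. In the free term algebra distinct substitutions yield syntactically distinct ground instances.
Number of ground instances = 5.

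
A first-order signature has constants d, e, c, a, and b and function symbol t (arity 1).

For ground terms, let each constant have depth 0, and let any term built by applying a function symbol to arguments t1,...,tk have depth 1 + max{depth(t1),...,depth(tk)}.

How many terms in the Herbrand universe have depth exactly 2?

Let N_k count ground terms of depth at most k. Each non-constant term of depth ≤ k is some function symbol applied to depth-≤(k−1) arguments, giving N_k = 5 + N_{k-1}.
N_0 = 5
N_1 = 5 + 5 = 10
N_2 = 5 + 10 = 15
Terms of depth exactly 2: N_2 − N_1 = 15 − 10 = 5.

5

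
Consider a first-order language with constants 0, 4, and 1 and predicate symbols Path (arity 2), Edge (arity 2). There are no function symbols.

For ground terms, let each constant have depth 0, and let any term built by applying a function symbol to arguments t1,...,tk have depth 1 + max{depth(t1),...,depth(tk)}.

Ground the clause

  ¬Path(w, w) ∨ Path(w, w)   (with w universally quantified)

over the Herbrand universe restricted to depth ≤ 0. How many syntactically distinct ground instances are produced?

3

Ground terms of depth ≤ 0:
  With no function symbols every ground term is a constant, so there are exactly 3 ground terms at every depth bound.
  N_0 = 3
  Explicitly: 0, 4, 1.
So there are 3 ground terms available for substitution.
The body mentions the single quantified variable w; since ground terms form a free algebra, no two substitutions collapse to the same formula.
Number of ground instances = 3.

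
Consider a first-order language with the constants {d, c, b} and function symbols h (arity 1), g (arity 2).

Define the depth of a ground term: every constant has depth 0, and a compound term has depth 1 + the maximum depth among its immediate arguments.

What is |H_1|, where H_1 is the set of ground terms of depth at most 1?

Let N_k = |{terms of depth ≤ k}|. Then N_0 = 3 and N_k = 3 + N_{k-1} + N_{k-1}^2 for k ≥ 1 (one summand per function symbol, arity giving the exponent).
N_0 = 3
N_1 = 3 + 3 + 3^2 = 15

15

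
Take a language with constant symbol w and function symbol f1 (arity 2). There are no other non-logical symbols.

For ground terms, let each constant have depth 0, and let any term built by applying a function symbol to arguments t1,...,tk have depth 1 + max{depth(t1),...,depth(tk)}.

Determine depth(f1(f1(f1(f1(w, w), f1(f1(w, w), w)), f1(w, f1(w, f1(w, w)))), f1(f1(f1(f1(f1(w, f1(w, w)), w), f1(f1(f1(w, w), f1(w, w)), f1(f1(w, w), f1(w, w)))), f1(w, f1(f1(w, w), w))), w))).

depth(f1(w, w)) = 1 + max(0, 0) = 1
depth(f1(f1(w, w), w)) = 1 + max(1, 0) = 2
depth(f1(f1(w, w), f1(f1(w, w), w))) = 1 + max(1, 2) = 3
depth(f1(w, f1(w, w))) = 1 + max(0, 1) = 2
depth(f1(w, f1(w, f1(w, w)))) = 1 + max(0, 2) = 3
depth(f1(f1(f1(w, w), f1(f1(w, w), w)), f1(w, f1(w, f1(w, w))))) = 1 + max(3, 3) = 4
depth(f1(f1(w, f1(w, w)), w)) = 1 + max(2, 0) = 3
depth(f1(f1(w, w), f1(w, w))) = 1 + max(1, 1) = 2
depth(f1(f1(f1(w, w), f1(w, w)), f1(f1(w, w), f1(w, w)))) = 1 + max(2, 2) = 3
depth(f1(f1(f1(w, f1(w, w)), w), f1(f1(f1(w, w), f1(w, w)), f1(f1(w, w), f1(w, w))))) = 1 + max(3, 3) = 4
depth(f1(w, f1(f1(w, w), w))) = 1 + max(0, 2) = 3
depth(f1(f1(f1(f1(w, f1(w, w)), w), f1(f1(f1(w, w), f1(w, w)), f1(f1(w, w), f1(w, w)))), f1(w, f1(f1(w, w), w)))) = 1 + max(4, 3) = 5
depth(f1(f1(f1(f1(f1(w, f1(w, w)), w), f1(f1(f1(w, w), f1(w, w)), f1(f1(w, w), f1(w, w)))), f1(w, f1(f1(w, w), w))), w)) = 1 + max(5, 0) = 6
depth(f1(f1(f1(f1(w, w), f1(f1(w, w), w)), f1(w, f1(w, f1(w, w)))), f1(f1(f1(f1(f1(w, f1(w, w)), w), f1(f1(f1(w, w), f1(w, w)), f1(f1(w, w), f1(w, w)))), f1(w, f1(f1(w, w), w))), w))) = 1 + max(4, 6) = 7

7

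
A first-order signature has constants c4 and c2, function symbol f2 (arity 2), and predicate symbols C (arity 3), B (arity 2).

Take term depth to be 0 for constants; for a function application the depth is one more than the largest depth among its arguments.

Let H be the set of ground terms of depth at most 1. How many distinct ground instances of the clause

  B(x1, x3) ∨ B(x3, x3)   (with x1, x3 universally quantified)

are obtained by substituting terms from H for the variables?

Ground terms of depth ≤ 1:
  Let N_k count ground terms of depth at most k. Each non-constant term of depth ≤ k is some function symbol applied to depth-≤(k−1) arguments, giving N_k = 2 + N_{k-1}^2.
  N_0 = 2
  N_1 = 2 + 2^2 = 6
  Explicitly: c4, c2, f2(c4, c4), f2(c4, c2), f2(c2, c4), f2(c2, c2).
So there are 6 ground terms available for substitution.
The clause has 2 distinct variables (x1, x3), each appearing in the body. In the free term algebra distinct substitutions yield syntactically distinct ground instances.
Number of ground instances = 6^2 = 36.

36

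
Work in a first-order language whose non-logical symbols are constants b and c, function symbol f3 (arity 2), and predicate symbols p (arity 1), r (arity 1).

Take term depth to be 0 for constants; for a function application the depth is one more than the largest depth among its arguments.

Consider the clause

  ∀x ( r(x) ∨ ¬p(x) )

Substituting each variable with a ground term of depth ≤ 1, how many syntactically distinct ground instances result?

Ground terms of depth ≤ 1:
  If N_k denotes the number of depth-≤k ground terms, the 2 constants give N_0 = 2, and each function symbol of arity r contributes N_{k-1}^r new terms at level k: N_k = 2 + N_{k-1}^2.
  N_0 = 2
  N_1 = 2 + 2^2 = 6
So there are 6 ground terms available for substitution.
The body mentions the single quantified variable x; since ground terms form a free algebra, no two substitutions collapse to the same formula.
Number of ground instances = 6.

6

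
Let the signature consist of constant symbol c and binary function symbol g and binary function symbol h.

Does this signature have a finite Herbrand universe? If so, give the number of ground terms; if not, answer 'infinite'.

infinite

The signature has at least one function symbol (g, arity 2) and at least one constant (c).
Iterating g gives infinitely many distinct ground terms: c, g(c, c), g(g(c, c), g(c, c)), ...
So the Herbrand universe is infinite.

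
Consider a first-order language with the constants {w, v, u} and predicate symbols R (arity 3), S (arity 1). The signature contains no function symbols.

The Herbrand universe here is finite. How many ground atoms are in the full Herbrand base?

With no function symbols, the Herbrand universe is just the 3 constants.
Ground atoms per predicate: R: 3^3 = 27, S: 3.
Herbrand base size = 27 + 3 = 30.

30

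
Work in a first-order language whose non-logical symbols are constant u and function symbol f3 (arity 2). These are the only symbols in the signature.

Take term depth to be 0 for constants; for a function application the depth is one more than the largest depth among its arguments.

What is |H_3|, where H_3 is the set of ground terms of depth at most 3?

26

Let N_k count ground terms of depth at most k. Each non-constant term of depth ≤ k is some function symbol applied to depth-≤(k−1) arguments, giving N_k = 1 + N_{k-1}^2.
N_0 = 1
N_1 = 1 + 1^2 = 2
N_2 = 1 + 2^2 = 5
N_3 = 1 + 5^2 = 26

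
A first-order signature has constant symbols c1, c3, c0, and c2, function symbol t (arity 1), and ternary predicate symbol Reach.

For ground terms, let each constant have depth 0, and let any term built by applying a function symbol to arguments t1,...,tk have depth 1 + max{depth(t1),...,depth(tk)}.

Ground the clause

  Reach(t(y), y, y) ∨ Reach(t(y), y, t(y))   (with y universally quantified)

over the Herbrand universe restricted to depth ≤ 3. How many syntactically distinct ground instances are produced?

16

Ground terms of depth ≤ 3:
  If N_k denotes the number of depth-≤k ground terms, the 4 constants give N_0 = 4, and each function symbol of arity r contributes N_{k-1}^r new terms at level k: N_k = 4 + N_{k-1}.
  N_0 = 4
  N_1 = 4 + 4 = 8
  N_2 = 4 + 8 = 12
  N_3 = 4 + 12 = 16
So there are 16 ground terms available for substitution.
The variable y ranges independently over the available ground terms, and distinct assignments produce distinct instances.
Number of ground instances = 16.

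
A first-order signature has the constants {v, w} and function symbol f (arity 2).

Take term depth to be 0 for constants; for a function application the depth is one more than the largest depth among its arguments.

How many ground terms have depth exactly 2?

32

Let N_k = |{terms of depth ≤ k}|. Then N_0 = 2 and N_k = 2 + N_{k-1}^2 for k ≥ 1 (one summand per function symbol, arity giving the exponent).
N_0 = 2
N_1 = 2 + 2^2 = 6
N_2 = 2 + 6^2 = 38
Terms of depth exactly 2: N_2 − N_1 = 38 − 6 = 32.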